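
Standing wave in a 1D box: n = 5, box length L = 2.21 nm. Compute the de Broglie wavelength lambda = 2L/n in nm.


lambda = 2L / n
= 2 * 2.21 / 5
= 4.42 / 5
= 0.884 nm

0.884


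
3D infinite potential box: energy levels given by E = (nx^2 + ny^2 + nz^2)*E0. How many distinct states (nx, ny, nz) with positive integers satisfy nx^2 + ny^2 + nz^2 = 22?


Enumerate all (nx, ny, nz) with nx^2 + ny^2 + nz^2 = 22:
(2,3,3)
(3,2,3)
(3,3,2)
Total degeneracy = 3

3


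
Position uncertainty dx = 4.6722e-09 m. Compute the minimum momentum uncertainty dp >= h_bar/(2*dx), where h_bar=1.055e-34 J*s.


dp = h_bar / (2 * dx)
= 1.055e-34 / (2 * 4.6722e-09)
= 1.055e-34 / 9.3444e-09
= 1.1290e-26 kg*m/s

1.1290e-26


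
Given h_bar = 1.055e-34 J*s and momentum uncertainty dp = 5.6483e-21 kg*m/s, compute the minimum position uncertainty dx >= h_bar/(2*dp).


dx = h_bar / (2 * dp)
= 1.055e-34 / (2 * 5.6483e-21)
= 1.055e-34 / 1.1297e-20
= 9.3391e-15 m

9.3391e-15


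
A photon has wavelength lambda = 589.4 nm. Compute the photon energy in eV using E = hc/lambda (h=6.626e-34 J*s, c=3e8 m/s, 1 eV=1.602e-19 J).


E = hc / lambda
= (6.626e-34)(3e8) / (589.4e-9)
= 1.9878e-25 / 5.8940e-07
= 3.3726e-19 J
Converting to eV: 3.3726e-19 / 1.602e-19
= 2.1052 eV

2.1052


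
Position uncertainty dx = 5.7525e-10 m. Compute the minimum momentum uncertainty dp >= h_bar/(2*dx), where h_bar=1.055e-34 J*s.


dp = h_bar / (2 * dx)
= 1.055e-34 / (2 * 5.7525e-10)
= 1.055e-34 / 1.1505e-09
= 9.1699e-26 kg*m/s

9.1699e-26


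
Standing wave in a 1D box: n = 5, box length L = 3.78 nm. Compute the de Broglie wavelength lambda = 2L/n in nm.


lambda = 2L / n
= 2 * 3.78 / 5
= 7.56 / 5
= 1.512 nm

1.512


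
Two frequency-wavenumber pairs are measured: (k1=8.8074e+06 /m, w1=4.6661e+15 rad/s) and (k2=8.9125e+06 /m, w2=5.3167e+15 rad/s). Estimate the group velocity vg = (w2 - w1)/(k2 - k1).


vg = (w2 - w1) / (k2 - k1)
= (5.3167e+15 - 4.6661e+15) / (8.9125e+06 - 8.8074e+06)
= 6.5060e+14 / 1.0510e+05
= 6.1903e+09 m/s

6.1903e+09


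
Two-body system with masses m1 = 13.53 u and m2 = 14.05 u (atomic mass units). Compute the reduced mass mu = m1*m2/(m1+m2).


mu = m1 * m2 / (m1 + m2)
= 13.53 * 14.05 / (13.53 + 14.05)
= 190.0965 / 27.58
= 6.8925 u

6.8925


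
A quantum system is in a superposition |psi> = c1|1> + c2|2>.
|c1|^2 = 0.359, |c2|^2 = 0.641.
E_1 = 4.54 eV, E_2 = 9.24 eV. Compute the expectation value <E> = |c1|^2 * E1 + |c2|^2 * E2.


<E> = |c1|^2 * E1 + |c2|^2 * E2
= 0.359 * 4.54 + 0.641 * 9.24
= 1.6299 + 5.9228
= 7.5527 eV

7.5527


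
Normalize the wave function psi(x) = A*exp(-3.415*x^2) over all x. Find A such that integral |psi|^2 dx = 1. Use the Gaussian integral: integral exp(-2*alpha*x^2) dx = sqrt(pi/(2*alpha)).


integral |psi|^2 dx = A^2 * sqrt(pi/(2*alpha)) = 1
A^2 = sqrt(2*alpha/pi)
= sqrt(2 * 3.415 / pi)
= 1.474468
A = sqrt(1.474468)
= 1.2143

1.2143


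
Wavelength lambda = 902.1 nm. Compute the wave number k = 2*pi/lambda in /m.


k = 2 * pi / lambda
= 6.2832 / (902.1e-9)
= 6.2832 / 9.0210e-07
= 6.9651e+06 /m

6.9651e+06


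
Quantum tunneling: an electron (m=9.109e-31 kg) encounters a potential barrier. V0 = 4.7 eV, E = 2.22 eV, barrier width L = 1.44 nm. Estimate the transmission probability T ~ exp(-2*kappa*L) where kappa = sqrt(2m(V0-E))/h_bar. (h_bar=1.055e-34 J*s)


V0 - E = 2.48 eV = 3.9730e-19 J
kappa = sqrt(2 * m * (V0-E)) / h_bar
= sqrt(2 * 9.109e-31 * 3.9730e-19) / 1.055e-34
= 8.0641e+09 /m
2*kappa*L = 2 * 8.0641e+09 * 1.44e-9
= 23.2246
T = exp(-23.2246) = 8.197893e-11

8.197893e-11


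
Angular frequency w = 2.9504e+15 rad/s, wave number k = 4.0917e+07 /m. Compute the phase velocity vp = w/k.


vp = w / k
= 2.9504e+15 / 4.0917e+07
= 7.2107e+07 m/s

7.2107e+07


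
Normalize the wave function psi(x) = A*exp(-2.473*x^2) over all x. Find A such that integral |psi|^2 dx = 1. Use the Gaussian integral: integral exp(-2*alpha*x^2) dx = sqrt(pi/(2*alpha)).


integral |psi|^2 dx = A^2 * sqrt(pi/(2*alpha)) = 1
A^2 = sqrt(2*alpha/pi)
= sqrt(2 * 2.473 / pi)
= 1.254735
A = sqrt(1.254735)
= 1.1201

1.1201


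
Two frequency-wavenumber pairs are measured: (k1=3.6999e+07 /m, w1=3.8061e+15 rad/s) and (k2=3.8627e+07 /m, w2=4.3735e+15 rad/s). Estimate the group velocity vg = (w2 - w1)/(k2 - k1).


vg = (w2 - w1) / (k2 - k1)
= (4.3735e+15 - 3.8061e+15) / (3.8627e+07 - 3.6999e+07)
= 5.6740e+14 / 1.6280e+06
= 3.4853e+08 m/s

3.4853e+08


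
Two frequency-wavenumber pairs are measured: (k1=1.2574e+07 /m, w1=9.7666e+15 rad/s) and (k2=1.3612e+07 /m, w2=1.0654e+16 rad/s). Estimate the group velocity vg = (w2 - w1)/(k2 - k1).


vg = (w2 - w1) / (k2 - k1)
= (1.0654e+16 - 9.7666e+15) / (1.3612e+07 - 1.2574e+07)
= 8.8740e+14 / 1.0380e+06
= 8.5491e+08 m/s

8.5491e+08


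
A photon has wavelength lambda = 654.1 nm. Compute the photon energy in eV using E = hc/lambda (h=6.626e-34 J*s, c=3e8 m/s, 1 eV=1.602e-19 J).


E = hc / lambda
= (6.626e-34)(3e8) / (654.1e-9)
= 1.9878e-25 / 6.5410e-07
= 3.0390e-19 J
Converting to eV: 3.0390e-19 / 1.602e-19
= 1.897 eV

1.897


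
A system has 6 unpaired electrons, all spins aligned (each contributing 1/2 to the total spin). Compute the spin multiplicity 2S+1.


Total spin S = N * (1/2) = 6 * 0.5 = 3.0
Spin multiplicity = 2S + 1
= 2 * 3.0 + 1
= 7

7


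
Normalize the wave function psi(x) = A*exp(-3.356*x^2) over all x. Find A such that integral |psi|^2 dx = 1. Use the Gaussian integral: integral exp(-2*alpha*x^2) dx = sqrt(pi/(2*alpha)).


integral |psi|^2 dx = A^2 * sqrt(pi/(2*alpha)) = 1
A^2 = sqrt(2*alpha/pi)
= sqrt(2 * 3.356 / pi)
= 1.461676
A = sqrt(1.461676)
= 1.209

1.209


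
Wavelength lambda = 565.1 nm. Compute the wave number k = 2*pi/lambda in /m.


k = 2 * pi / lambda
= 6.2832 / (565.1e-9)
= 6.2832 / 5.6510e-07
= 1.1119e+07 /m

1.1119e+07


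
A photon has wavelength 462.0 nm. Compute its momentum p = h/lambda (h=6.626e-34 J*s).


p = h / lambda
= 6.626e-34 / (462.0e-9)
= 6.626e-34 / 4.6200e-07
= 1.4342e-27 kg*m/s

1.4342e-27


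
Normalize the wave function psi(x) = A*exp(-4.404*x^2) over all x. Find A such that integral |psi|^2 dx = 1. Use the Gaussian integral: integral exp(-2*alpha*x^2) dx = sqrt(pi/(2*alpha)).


integral |psi|^2 dx = A^2 * sqrt(pi/(2*alpha)) = 1
A^2 = sqrt(2*alpha/pi)
= sqrt(2 * 4.404 / pi)
= 1.674417
A = sqrt(1.674417)
= 1.294

1.294


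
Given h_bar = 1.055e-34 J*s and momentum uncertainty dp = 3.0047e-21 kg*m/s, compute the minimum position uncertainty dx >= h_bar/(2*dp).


dx = h_bar / (2 * dp)
= 1.055e-34 / (2 * 3.0047e-21)
= 1.055e-34 / 6.0094e-21
= 1.7556e-14 m

1.7556e-14


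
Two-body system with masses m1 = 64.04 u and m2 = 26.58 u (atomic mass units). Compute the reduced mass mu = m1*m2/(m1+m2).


mu = m1 * m2 / (m1 + m2)
= 64.04 * 26.58 / (64.04 + 26.58)
= 1702.1832 / 90.62
= 18.7837 u

18.7837


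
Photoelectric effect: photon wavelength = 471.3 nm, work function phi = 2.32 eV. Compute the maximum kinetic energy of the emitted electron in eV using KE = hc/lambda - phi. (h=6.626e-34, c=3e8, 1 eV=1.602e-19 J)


E_photon = hc / lambda
= (6.626e-34)(3e8) / (471.3e-9)
= 4.2177e-19 J
= 2.6328 eV
KE = E_photon - phi
= 2.6328 - 2.32
= 0.3128 eV

0.3128


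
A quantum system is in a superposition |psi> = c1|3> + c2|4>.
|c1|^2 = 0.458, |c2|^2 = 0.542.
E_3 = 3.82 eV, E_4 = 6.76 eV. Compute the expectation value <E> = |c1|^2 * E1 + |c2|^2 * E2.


<E> = |c1|^2 * E1 + |c2|^2 * E2
= 0.458 * 3.82 + 0.542 * 6.76
= 1.7496 + 3.6639
= 5.4135 eV

5.4135


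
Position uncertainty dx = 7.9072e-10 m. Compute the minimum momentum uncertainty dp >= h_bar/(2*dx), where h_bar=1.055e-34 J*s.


dp = h_bar / (2 * dx)
= 1.055e-34 / (2 * 7.9072e-10)
= 1.055e-34 / 1.5814e-09
= 6.6711e-26 kg*m/s

6.6711e-26


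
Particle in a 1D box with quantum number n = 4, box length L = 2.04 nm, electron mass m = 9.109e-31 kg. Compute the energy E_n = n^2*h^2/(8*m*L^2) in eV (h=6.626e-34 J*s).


E = n^2 * h^2 / (8 * m * L^2)
= 4^2 * (6.626e-34)^2 / (8 * 9.109e-31 * (2.04e-9)^2)
= 16 * 4.3904e-67 / (8 * 9.109e-31 * 4.1616e-18)
= 2.3163e-19 J
= 1.4459 eV

1.4459


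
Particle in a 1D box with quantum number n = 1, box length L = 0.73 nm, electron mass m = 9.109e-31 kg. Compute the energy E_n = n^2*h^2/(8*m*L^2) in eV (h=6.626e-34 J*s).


E = n^2 * h^2 / (8 * m * L^2)
= 1^2 * (6.626e-34)^2 / (8 * 9.109e-31 * (0.73e-9)^2)
= 1 * 4.3904e-67 / (8 * 9.109e-31 * 5.3290e-19)
= 1.1306e-19 J
= 0.7057 eV

0.7057


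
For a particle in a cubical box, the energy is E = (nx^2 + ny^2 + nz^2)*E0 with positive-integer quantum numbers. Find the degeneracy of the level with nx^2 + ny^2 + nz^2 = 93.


Enumerate all (nx, ny, nz) with nx^2 + ny^2 + nz^2 = 93:
(2,5,8)
(2,8,5)
(5,2,8)
(5,8,2)
(8,2,5)
(8,5,2)
Total degeneracy = 6

6


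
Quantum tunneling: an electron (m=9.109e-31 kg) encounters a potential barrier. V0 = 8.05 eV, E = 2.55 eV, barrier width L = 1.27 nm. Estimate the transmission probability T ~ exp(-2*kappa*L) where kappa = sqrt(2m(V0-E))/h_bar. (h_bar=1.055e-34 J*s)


V0 - E = 5.5 eV = 8.8110e-19 J
kappa = sqrt(2 * m * (V0-E)) / h_bar
= sqrt(2 * 9.109e-31 * 8.8110e-19) / 1.055e-34
= 1.2009e+10 /m
2*kappa*L = 2 * 1.2009e+10 * 1.27e-9
= 30.5031
T = exp(-30.5031) = 5.658027e-14

5.658027e-14


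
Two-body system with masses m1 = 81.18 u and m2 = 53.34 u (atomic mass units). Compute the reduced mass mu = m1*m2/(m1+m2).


mu = m1 * m2 / (m1 + m2)
= 81.18 * 53.34 / (81.18 + 53.34)
= 4330.1412 / 134.52
= 32.1896 u

32.1896


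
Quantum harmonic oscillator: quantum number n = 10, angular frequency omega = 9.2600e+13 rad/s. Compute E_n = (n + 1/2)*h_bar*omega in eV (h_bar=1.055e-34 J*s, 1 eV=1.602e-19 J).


E = (n + 1/2) * h_bar * omega
= (10 + 0.5) * 1.055e-34 * 9.2600e+13
= 10.5 * 9.7693e-21
= 1.0258e-19 J
= 0.6403 eV

0.6403


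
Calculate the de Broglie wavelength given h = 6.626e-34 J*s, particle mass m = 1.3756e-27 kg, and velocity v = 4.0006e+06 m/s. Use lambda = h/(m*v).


lambda = h / (m * v)
= 6.626e-34 / (1.3756e-27 * 4.0006e+06)
= 6.626e-34 / 5.5032e-21
= 1.2040e-13 m

1.2040e-13


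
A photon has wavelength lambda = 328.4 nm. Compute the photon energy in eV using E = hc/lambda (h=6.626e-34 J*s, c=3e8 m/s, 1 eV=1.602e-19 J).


E = hc / lambda
= (6.626e-34)(3e8) / (328.4e-9)
= 1.9878e-25 / 3.2840e-07
= 6.0530e-19 J
Converting to eV: 6.0530e-19 / 1.602e-19
= 3.7784 eV

3.7784


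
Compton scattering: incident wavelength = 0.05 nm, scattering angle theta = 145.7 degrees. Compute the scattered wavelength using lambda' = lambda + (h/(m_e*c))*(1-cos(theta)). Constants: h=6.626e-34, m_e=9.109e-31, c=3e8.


Compton wavelength: h/(m_e*c) = 2.4247e-12 m
d_lambda = 2.4247e-12 * (1 - cos(145.7 deg))
= 2.4247e-12 * 1.826098
= 4.4278e-12 m = 0.004428 nm
lambda' = 0.05 + 0.004428
= 0.054428 nm

0.054428


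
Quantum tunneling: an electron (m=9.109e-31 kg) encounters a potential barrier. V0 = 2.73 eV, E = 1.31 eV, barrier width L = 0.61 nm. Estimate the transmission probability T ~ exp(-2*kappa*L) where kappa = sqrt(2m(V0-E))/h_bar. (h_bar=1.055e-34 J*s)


V0 - E = 1.42 eV = 2.2748e-19 J
kappa = sqrt(2 * m * (V0-E)) / h_bar
= sqrt(2 * 9.109e-31 * 2.2748e-19) / 1.055e-34
= 6.1020e+09 /m
2*kappa*L = 2 * 6.1020e+09 * 0.61e-9
= 7.4445
T = exp(-7.4445) = 5.846723e-04

5.846723e-04


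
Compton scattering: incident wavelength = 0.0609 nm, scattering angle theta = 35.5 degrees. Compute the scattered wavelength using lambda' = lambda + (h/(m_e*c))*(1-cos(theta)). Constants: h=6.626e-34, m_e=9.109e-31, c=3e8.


Compton wavelength: h/(m_e*c) = 2.4247e-12 m
d_lambda = 2.4247e-12 * (1 - cos(35.5 deg))
= 2.4247e-12 * 0.185884
= 4.5072e-13 m = 0.000451 nm
lambda' = 0.0609 + 0.000451
= 0.061351 nm

0.061351


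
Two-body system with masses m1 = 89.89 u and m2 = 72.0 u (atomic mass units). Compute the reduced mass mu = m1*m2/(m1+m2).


mu = m1 * m2 / (m1 + m2)
= 89.89 * 72.0 / (89.89 + 72.0)
= 6472.08 / 161.89
= 39.9783 u

39.9783


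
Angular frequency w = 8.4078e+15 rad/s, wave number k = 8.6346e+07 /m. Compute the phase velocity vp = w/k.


vp = w / k
= 8.4078e+15 / 8.6346e+07
= 9.7373e+07 m/s

9.7373e+07


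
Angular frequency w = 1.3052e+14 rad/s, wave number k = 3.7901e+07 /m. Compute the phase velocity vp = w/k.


vp = w / k
= 1.3052e+14 / 3.7901e+07
= 3.4437e+06 m/s

3.4437e+06


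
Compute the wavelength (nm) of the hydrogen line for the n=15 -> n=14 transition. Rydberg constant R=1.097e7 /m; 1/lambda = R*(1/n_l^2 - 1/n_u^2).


1/lambda = R * (1/n_l^2 - 1/n_u^2)
= 1.097e7 * (1/14^2 - 1/15^2)
= 1.097e7 * (0.005102 - 0.004444)
= 1.097e7 * 0.000658
= 7.2138e+03 /m
lambda = 1 / 7.2138e+03 = 138622.5757 nm

138622.5757


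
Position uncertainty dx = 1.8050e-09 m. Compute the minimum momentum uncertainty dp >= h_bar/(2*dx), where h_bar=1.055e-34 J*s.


dp = h_bar / (2 * dx)
= 1.055e-34 / (2 * 1.8050e-09)
= 1.055e-34 / 3.6100e-09
= 2.9224e-26 kg*m/s

2.9224e-26


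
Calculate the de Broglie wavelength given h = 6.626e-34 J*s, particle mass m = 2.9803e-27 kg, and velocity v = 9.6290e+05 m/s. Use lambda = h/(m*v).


lambda = h / (m * v)
= 6.626e-34 / (2.9803e-27 * 9.6290e+05)
= 6.626e-34 / 2.8697e-21
= 2.3089e-13 m

2.3089e-13


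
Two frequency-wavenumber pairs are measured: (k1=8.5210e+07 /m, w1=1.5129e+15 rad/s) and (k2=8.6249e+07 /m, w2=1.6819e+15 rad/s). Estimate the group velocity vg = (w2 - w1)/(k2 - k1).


vg = (w2 - w1) / (k2 - k1)
= (1.6819e+15 - 1.5129e+15) / (8.6249e+07 - 8.5210e+07)
= 1.6900e+14 / 1.0390e+06
= 1.6266e+08 m/s

1.6266e+08


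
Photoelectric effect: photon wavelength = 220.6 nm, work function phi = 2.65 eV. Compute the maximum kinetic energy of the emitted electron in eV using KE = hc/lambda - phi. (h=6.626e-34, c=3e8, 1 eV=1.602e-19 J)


E_photon = hc / lambda
= (6.626e-34)(3e8) / (220.6e-9)
= 9.0109e-19 J
= 5.6248 eV
KE = E_photon - phi
= 5.6248 - 2.65
= 2.9748 eV

2.9748


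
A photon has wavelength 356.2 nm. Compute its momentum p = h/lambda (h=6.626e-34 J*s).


p = h / lambda
= 6.626e-34 / (356.2e-9)
= 6.626e-34 / 3.5620e-07
= 1.8602e-27 kg*m/s

1.8602e-27


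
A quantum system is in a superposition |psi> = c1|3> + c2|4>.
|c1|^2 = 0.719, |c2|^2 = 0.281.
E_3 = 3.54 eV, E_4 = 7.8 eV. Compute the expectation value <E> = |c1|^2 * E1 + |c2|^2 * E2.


<E> = |c1|^2 * E1 + |c2|^2 * E2
= 0.719 * 3.54 + 0.281 * 7.8
= 2.5453 + 2.1918
= 4.7371 eV

4.7371


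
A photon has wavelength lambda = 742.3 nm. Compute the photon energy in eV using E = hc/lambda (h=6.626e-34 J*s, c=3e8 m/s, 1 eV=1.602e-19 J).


E = hc / lambda
= (6.626e-34)(3e8) / (742.3e-9)
= 1.9878e-25 / 7.4230e-07
= 2.6779e-19 J
Converting to eV: 2.6779e-19 / 1.602e-19
= 1.6716 eV

1.6716


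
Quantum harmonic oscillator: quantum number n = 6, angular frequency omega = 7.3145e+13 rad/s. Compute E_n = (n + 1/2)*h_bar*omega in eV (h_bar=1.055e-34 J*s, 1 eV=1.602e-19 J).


E = (n + 1/2) * h_bar * omega
= (6 + 0.5) * 1.055e-34 * 7.3145e+13
= 6.5 * 7.7168e-21
= 5.0159e-20 J
= 0.3131 eV

0.3131


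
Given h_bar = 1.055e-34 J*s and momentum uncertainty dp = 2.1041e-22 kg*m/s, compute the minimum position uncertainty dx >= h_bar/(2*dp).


dx = h_bar / (2 * dp)
= 1.055e-34 / (2 * 2.1041e-22)
= 1.055e-34 / 4.2082e-22
= 2.5070e-13 m

2.5070e-13


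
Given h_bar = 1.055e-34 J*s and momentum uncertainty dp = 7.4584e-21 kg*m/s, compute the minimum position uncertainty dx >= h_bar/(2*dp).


dx = h_bar / (2 * dp)
= 1.055e-34 / (2 * 7.4584e-21)
= 1.055e-34 / 1.4917e-20
= 7.0726e-15 m

7.0726e-15


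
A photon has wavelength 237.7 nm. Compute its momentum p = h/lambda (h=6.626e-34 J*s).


p = h / lambda
= 6.626e-34 / (237.7e-9)
= 6.626e-34 / 2.3770e-07
= 2.7875e-27 kg*m/s

2.7875e-27


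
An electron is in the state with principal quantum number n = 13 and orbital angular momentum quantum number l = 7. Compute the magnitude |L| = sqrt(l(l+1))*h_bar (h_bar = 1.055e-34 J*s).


L = sqrt(l*(l+1)) * h_bar
= sqrt(7 * 8) * 1.055e-34
= sqrt(56) * 1.055e-34
= 7.4833 * 1.055e-34
= 7.8949e-34 J*s

7.8949e-34


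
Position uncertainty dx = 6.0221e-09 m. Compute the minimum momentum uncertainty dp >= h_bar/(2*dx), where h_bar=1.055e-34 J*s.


dp = h_bar / (2 * dx)
= 1.055e-34 / (2 * 6.0221e-09)
= 1.055e-34 / 1.2044e-08
= 8.7594e-27 kg*m/s

8.7594e-27


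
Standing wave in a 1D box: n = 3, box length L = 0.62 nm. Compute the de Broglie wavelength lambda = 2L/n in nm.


lambda = 2L / n
= 2 * 0.62 / 3
= 1.24 / 3
= 0.4133 nm

0.4133


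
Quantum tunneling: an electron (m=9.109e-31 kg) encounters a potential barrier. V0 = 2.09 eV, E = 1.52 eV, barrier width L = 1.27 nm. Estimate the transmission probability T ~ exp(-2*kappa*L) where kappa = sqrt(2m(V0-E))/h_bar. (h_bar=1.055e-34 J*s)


V0 - E = 0.57 eV = 9.1314e-20 J
kappa = sqrt(2 * m * (V0-E)) / h_bar
= sqrt(2 * 9.109e-31 * 9.1314e-20) / 1.055e-34
= 3.8660e+09 /m
2*kappa*L = 2 * 3.8660e+09 * 1.27e-9
= 9.8197
T = exp(-9.8197) = 5.436735e-05

5.436735e-05


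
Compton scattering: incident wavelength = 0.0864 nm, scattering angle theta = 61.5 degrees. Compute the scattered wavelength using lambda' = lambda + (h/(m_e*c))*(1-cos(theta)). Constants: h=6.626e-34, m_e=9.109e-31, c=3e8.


Compton wavelength: h/(m_e*c) = 2.4247e-12 m
d_lambda = 2.4247e-12 * (1 - cos(61.5 deg))
= 2.4247e-12 * 0.522841
= 1.2677e-12 m = 0.001268 nm
lambda' = 0.0864 + 0.001268
= 0.087668 nm

0.087668


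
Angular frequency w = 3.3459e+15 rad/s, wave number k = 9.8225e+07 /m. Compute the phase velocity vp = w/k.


vp = w / k
= 3.3459e+15 / 9.8225e+07
= 3.4064e+07 m/s

3.4064e+07


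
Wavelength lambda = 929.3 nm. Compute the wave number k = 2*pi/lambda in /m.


k = 2 * pi / lambda
= 6.2832 / (929.3e-9)
= 6.2832 / 9.2930e-07
= 6.7612e+06 /m

6.7612e+06


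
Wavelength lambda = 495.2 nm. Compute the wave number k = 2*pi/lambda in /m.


k = 2 * pi / lambda
= 6.2832 / (495.2e-9)
= 6.2832 / 4.9520e-07
= 1.2688e+07 /m

1.2688e+07


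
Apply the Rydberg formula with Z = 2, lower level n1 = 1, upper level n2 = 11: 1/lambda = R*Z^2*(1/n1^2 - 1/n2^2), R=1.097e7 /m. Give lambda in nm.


1/lambda = R * Z^2 * (1/n1^2 - 1/n2^2)
= 1.097e7 * 2^2 * (1/1^2 - 1/11^2)
= 1.097e7 * 4 * (1.0 - 0.008264)
= 4.3517e+07 /m
lambda = 1 / 4.3517e+07
= 22.9793 nm

22.9793


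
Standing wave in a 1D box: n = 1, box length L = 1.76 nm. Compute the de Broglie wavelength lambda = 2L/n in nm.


lambda = 2L / n
= 2 * 1.76 / 1
= 3.52 / 1
= 3.52 nm

3.52


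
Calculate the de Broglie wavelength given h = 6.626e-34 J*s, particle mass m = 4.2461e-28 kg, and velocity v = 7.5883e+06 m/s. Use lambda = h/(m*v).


lambda = h / (m * v)
= 6.626e-34 / (4.2461e-28 * 7.5883e+06)
= 6.626e-34 / 3.2221e-21
= 2.0564e-13 m

2.0564e-13


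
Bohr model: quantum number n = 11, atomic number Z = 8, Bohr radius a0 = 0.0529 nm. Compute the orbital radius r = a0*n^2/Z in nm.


r = a0 * n^2 / Z
= 0.0529 * 11^2 / 8
= 0.0529 * 121 / 8
= 0.8001 nm

0.8001


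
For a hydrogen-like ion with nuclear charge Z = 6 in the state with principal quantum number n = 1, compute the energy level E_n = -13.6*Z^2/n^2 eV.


E_n = -13.6 * Z^2 / n^2
= -13.6 * 6^2 / 1^2
= -13.6 * 36 / 1
= -489.6 eV

-489.6


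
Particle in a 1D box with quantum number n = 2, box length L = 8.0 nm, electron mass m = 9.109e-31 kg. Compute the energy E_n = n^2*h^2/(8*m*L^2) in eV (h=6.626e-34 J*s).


E = n^2 * h^2 / (8 * m * L^2)
= 2^2 * (6.626e-34)^2 / (8 * 9.109e-31 * (8.0e-9)^2)
= 4 * 4.3904e-67 / (8 * 9.109e-31 * 6.4000e-17)
= 3.7655e-21 J
= 0.0235 eV

0.0235


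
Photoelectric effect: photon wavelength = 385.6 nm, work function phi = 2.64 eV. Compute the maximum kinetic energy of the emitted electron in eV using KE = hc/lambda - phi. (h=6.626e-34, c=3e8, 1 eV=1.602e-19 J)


E_photon = hc / lambda
= (6.626e-34)(3e8) / (385.6e-9)
= 5.1551e-19 J
= 3.2179 eV
KE = E_photon - phi
= 3.2179 - 2.64
= 0.5779 eV

0.5779


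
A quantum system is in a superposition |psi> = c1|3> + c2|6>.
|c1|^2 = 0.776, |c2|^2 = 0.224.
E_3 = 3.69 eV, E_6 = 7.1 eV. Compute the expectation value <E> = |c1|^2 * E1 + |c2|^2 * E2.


<E> = |c1|^2 * E1 + |c2|^2 * E2
= 0.776 * 3.69 + 0.224 * 7.1
= 2.8634 + 1.5904
= 4.4538 eV

4.4538


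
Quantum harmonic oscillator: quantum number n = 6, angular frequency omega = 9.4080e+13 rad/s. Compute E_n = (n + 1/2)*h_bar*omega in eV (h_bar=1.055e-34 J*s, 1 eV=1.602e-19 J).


E = (n + 1/2) * h_bar * omega
= (6 + 0.5) * 1.055e-34 * 9.4080e+13
= 6.5 * 9.9254e-21
= 6.4515e-20 J
= 0.4027 eV

0.4027


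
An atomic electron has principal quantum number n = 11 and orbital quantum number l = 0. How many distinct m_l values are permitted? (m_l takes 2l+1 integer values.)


m_l ranges from -l to +l in integer steps
So m_l goes from -0 to +0
Count = 2l + 1 = 2*0 + 1
= 1

1


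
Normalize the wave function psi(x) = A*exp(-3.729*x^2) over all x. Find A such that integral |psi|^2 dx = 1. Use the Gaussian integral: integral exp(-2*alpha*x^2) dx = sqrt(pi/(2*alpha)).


integral |psi|^2 dx = A^2 * sqrt(pi/(2*alpha)) = 1
A^2 = sqrt(2*alpha/pi)
= sqrt(2 * 3.729 / pi)
= 1.540764
A = sqrt(1.540764)
= 1.2413

1.2413


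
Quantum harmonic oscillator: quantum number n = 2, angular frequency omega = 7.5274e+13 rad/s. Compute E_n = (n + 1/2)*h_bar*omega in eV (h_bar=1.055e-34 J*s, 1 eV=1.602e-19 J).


E = (n + 1/2) * h_bar * omega
= (2 + 0.5) * 1.055e-34 * 7.5274e+13
= 2.5 * 7.9414e-21
= 1.9854e-20 J
= 0.1239 eV

0.1239


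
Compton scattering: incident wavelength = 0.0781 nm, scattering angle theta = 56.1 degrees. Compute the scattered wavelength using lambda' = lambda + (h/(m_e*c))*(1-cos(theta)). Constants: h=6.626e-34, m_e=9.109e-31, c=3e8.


Compton wavelength: h/(m_e*c) = 2.4247e-12 m
d_lambda = 2.4247e-12 * (1 - cos(56.1 deg))
= 2.4247e-12 * 0.442255
= 1.0723e-12 m = 0.001072 nm
lambda' = 0.0781 + 0.001072
= 0.079172 nm

0.079172


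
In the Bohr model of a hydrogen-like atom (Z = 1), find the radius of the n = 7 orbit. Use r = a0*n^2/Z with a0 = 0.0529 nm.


r = a0 * n^2 / Z
= 0.0529 * 7^2 / 1
= 0.0529 * 49 / 1
= 2.5921 nm

2.5921


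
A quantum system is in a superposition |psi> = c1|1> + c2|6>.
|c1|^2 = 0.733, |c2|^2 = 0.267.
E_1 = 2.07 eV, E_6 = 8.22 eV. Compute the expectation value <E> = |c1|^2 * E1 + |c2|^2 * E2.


<E> = |c1|^2 * E1 + |c2|^2 * E2
= 0.733 * 2.07 + 0.267 * 8.22
= 1.5173 + 2.1947
= 3.7121 eV

3.7121


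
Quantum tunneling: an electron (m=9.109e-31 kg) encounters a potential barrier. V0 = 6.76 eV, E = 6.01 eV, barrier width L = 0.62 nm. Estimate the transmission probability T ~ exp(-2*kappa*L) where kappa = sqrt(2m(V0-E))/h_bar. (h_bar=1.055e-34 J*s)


V0 - E = 0.75 eV = 1.2015e-19 J
kappa = sqrt(2 * m * (V0-E)) / h_bar
= sqrt(2 * 9.109e-31 * 1.2015e-19) / 1.055e-34
= 4.4347e+09 /m
2*kappa*L = 2 * 4.4347e+09 * 0.62e-9
= 5.499
T = exp(-5.499) = 4.090977e-03

4.090977e-03


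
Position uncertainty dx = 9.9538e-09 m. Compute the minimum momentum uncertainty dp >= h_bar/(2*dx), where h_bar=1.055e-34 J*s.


dp = h_bar / (2 * dx)
= 1.055e-34 / (2 * 9.9538e-09)
= 1.055e-34 / 1.9908e-08
= 5.2995e-27 kg*m/s

5.2995e-27


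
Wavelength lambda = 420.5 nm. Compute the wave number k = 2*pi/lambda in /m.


k = 2 * pi / lambda
= 6.2832 / (420.5e-9)
= 6.2832 / 4.2050e-07
= 1.4942e+07 /m

1.4942e+07


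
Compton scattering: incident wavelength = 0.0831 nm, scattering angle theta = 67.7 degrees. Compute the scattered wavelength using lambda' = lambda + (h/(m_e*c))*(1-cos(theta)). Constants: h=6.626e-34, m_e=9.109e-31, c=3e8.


Compton wavelength: h/(m_e*c) = 2.4247e-12 m
d_lambda = 2.4247e-12 * (1 - cos(67.7 deg))
= 2.4247e-12 * 0.620544
= 1.5046e-12 m = 0.001505 nm
lambda' = 0.0831 + 0.001505
= 0.084605 nm

0.084605


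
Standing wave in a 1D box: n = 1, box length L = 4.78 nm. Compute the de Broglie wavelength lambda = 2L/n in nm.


lambda = 2L / n
= 2 * 4.78 / 1
= 9.56 / 1
= 9.56 nm

9.56


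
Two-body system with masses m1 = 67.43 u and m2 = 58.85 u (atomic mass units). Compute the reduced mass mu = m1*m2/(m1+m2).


mu = m1 * m2 / (m1 + m2)
= 67.43 * 58.85 / (67.43 + 58.85)
= 3968.2555 / 126.28
= 31.4243 u

31.4243


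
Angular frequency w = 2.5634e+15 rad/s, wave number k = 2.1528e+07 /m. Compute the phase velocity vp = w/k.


vp = w / k
= 2.5634e+15 / 2.1528e+07
= 1.1907e+08 m/s

1.1907e+08


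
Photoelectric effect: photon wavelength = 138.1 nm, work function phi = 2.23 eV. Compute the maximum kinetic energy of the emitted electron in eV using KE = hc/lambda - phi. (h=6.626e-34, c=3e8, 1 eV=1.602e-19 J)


E_photon = hc / lambda
= (6.626e-34)(3e8) / (138.1e-9)
= 1.4394e-18 J
= 8.985 eV
KE = E_photon - phi
= 8.985 - 2.23
= 6.755 eV

6.755


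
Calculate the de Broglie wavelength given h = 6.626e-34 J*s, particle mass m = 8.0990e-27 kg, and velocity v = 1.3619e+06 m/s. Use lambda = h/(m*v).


lambda = h / (m * v)
= 6.626e-34 / (8.0990e-27 * 1.3619e+06)
= 6.626e-34 / 1.1030e-20
= 6.0072e-14 m

6.0072e-14


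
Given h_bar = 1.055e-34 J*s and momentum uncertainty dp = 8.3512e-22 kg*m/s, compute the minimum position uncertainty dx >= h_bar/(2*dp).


dx = h_bar / (2 * dp)
= 1.055e-34 / (2 * 8.3512e-22)
= 1.055e-34 / 1.6702e-21
= 6.3165e-14 m

6.3165e-14


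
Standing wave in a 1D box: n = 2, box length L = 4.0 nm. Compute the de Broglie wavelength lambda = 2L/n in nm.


lambda = 2L / n
= 2 * 4.0 / 2
= 8.0 / 2
= 4.0 nm

4.0


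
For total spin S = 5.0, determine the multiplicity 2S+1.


Spin multiplicity = 2S + 1
= 2 * 5.0 + 1
= 10.0 + 1
= 11

11


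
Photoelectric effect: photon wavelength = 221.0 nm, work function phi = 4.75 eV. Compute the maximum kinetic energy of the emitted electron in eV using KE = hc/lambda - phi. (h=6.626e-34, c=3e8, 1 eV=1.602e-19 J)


E_photon = hc / lambda
= (6.626e-34)(3e8) / (221.0e-9)
= 8.9946e-19 J
= 5.6146 eV
KE = E_photon - phi
= 5.6146 - 4.75
= 0.8646 eV

0.8646


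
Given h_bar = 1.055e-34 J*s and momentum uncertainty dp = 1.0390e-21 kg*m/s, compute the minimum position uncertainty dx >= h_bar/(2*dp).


dx = h_bar / (2 * dp)
= 1.055e-34 / (2 * 1.0390e-21)
= 1.055e-34 / 2.0780e-21
= 5.0770e-14 m

5.0770e-14


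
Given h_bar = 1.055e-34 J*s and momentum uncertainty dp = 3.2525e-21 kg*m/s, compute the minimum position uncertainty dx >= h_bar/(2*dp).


dx = h_bar / (2 * dp)
= 1.055e-34 / (2 * 3.2525e-21)
= 1.055e-34 / 6.5050e-21
= 1.6218e-14 m

1.6218e-14


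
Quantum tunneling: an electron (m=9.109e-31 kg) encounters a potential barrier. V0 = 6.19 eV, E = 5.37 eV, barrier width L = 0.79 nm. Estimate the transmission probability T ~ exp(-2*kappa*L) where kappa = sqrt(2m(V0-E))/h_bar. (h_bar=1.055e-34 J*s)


V0 - E = 0.82 eV = 1.3136e-19 J
kappa = sqrt(2 * m * (V0-E)) / h_bar
= sqrt(2 * 9.109e-31 * 1.3136e-19) / 1.055e-34
= 4.6370e+09 /m
2*kappa*L = 2 * 4.6370e+09 * 0.79e-9
= 7.3264
T = exp(-7.3264) = 6.579098e-04

6.579098e-04


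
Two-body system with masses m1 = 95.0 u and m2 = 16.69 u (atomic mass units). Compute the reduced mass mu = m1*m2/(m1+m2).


mu = m1 * m2 / (m1 + m2)
= 95.0 * 16.69 / (95.0 + 16.69)
= 1585.55 / 111.69
= 14.196 u

14.196


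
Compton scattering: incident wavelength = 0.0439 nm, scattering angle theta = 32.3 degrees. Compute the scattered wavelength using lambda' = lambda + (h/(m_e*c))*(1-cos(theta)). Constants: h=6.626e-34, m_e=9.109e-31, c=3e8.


Compton wavelength: h/(m_e*c) = 2.4247e-12 m
d_lambda = 2.4247e-12 * (1 - cos(32.3 deg))
= 2.4247e-12 * 0.154738
= 3.7519e-13 m = 0.000375 nm
lambda' = 0.0439 + 0.000375
= 0.044275 nm

0.044275


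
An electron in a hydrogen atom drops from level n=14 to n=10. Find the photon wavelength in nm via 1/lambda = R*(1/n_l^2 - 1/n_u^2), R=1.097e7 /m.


1/lambda = R * (1/n_l^2 - 1/n_u^2)
= 1.097e7 * (1/10^2 - 1/14^2)
= 1.097e7 * (0.01 - 0.005102)
= 1.097e7 * 0.004898
= 5.3731e+04 /m
lambda = 1 / 5.3731e+04 = 18611.3643 nm

18611.3643


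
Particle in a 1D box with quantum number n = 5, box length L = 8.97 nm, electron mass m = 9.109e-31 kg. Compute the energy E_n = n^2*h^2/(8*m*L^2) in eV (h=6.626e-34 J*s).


E = n^2 * h^2 / (8 * m * L^2)
= 5^2 * (6.626e-34)^2 / (8 * 9.109e-31 * (8.97e-9)^2)
= 25 * 4.3904e-67 / (8 * 9.109e-31 * 8.0461e-17)
= 1.8720e-20 J
= 0.1169 eV

0.1169


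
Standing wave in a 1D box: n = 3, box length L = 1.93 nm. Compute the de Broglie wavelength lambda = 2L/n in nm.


lambda = 2L / n
= 2 * 1.93 / 3
= 3.86 / 3
= 1.2867 nm

1.2867


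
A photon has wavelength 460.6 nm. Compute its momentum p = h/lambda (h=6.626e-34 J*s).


p = h / lambda
= 6.626e-34 / (460.6e-9)
= 6.626e-34 / 4.6060e-07
= 1.4386e-27 kg*m/s

1.4386e-27


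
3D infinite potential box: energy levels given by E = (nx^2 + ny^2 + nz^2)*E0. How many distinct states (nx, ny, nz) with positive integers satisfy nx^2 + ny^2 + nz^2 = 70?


Enumerate all (nx, ny, nz) with nx^2 + ny^2 + nz^2 = 70:
(3,5,6)
(3,6,5)
(5,3,6)
(5,6,3)
(6,3,5)
(6,5,3)
Total degeneracy = 6

6


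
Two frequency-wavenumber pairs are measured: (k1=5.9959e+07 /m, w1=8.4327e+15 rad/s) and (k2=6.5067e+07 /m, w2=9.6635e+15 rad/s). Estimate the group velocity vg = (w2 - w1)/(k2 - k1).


vg = (w2 - w1) / (k2 - k1)
= (9.6635e+15 - 8.4327e+15) / (6.5067e+07 - 5.9959e+07)
= 1.2308e+15 / 5.1080e+06
= 2.4096e+08 m/s

2.4096e+08


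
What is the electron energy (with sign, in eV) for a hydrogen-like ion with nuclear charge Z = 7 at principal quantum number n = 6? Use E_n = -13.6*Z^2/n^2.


E_n = -13.6 * Z^2 / n^2
= -13.6 * 7^2 / 6^2
= -13.6 * 49 / 36
= -18.5111 eV

-18.5111


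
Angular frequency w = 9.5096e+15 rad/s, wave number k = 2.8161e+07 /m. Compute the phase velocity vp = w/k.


vp = w / k
= 9.5096e+15 / 2.8161e+07
= 3.3769e+08 m/s

3.3769e+08


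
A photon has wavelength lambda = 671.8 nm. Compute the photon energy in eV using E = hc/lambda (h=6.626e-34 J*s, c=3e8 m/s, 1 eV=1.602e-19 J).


E = hc / lambda
= (6.626e-34)(3e8) / (671.8e-9)
= 1.9878e-25 / 6.7180e-07
= 2.9589e-19 J
Converting to eV: 2.9589e-19 / 1.602e-19
= 1.847 eV

1.847


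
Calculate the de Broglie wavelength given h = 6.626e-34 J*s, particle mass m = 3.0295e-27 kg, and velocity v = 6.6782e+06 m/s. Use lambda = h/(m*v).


lambda = h / (m * v)
= 6.626e-34 / (3.0295e-27 * 6.6782e+06)
= 6.626e-34 / 2.0232e-20
= 3.2751e-14 m

3.2751e-14


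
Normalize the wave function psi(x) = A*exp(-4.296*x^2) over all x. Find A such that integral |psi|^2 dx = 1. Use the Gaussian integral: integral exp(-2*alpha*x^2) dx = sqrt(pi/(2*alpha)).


integral |psi|^2 dx = A^2 * sqrt(pi/(2*alpha)) = 1
A^2 = sqrt(2*alpha/pi)
= sqrt(2 * 4.296 / pi)
= 1.653759
A = sqrt(1.653759)
= 1.286

1.286


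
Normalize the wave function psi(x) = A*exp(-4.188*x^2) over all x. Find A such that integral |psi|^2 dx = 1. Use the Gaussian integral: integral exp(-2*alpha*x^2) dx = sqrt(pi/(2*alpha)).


integral |psi|^2 dx = A^2 * sqrt(pi/(2*alpha)) = 1
A^2 = sqrt(2*alpha/pi)
= sqrt(2 * 4.188 / pi)
= 1.632839
A = sqrt(1.632839)
= 1.2778

1.2778


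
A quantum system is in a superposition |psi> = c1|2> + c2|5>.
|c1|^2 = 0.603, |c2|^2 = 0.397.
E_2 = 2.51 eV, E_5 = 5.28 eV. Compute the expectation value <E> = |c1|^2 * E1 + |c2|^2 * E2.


<E> = |c1|^2 * E1 + |c2|^2 * E2
= 0.603 * 2.51 + 0.397 * 5.28
= 1.5135 + 2.0962
= 3.6097 eV

3.6097


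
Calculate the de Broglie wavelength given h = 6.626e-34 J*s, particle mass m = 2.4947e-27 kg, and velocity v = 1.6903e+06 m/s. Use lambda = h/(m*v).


lambda = h / (m * v)
= 6.626e-34 / (2.4947e-27 * 1.6903e+06)
= 6.626e-34 / 4.2168e-21
= 1.5713e-13 m

1.5713e-13


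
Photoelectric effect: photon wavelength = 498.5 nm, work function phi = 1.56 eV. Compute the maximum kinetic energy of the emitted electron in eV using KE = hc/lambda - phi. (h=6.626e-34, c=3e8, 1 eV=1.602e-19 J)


E_photon = hc / lambda
= (6.626e-34)(3e8) / (498.5e-9)
= 3.9876e-19 J
= 2.4891 eV
KE = E_photon - phi
= 2.4891 - 1.56
= 0.9291 eV

0.9291


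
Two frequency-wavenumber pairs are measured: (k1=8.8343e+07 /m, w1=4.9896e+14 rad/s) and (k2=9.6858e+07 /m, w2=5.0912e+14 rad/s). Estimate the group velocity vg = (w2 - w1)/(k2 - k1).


vg = (w2 - w1) / (k2 - k1)
= (5.0912e+14 - 4.9896e+14) / (9.6858e+07 - 8.8343e+07)
= 1.0160e+13 / 8.5150e+06
= 1.1932e+06 m/s

1.1932e+06


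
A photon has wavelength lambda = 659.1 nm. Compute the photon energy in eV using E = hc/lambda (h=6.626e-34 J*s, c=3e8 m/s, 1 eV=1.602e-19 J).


E = hc / lambda
= (6.626e-34)(3e8) / (659.1e-9)
= 1.9878e-25 / 6.5910e-07
= 3.0159e-19 J
Converting to eV: 3.0159e-19 / 1.602e-19
= 1.8826 eV

1.8826


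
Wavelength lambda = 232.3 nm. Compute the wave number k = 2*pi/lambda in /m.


k = 2 * pi / lambda
= 6.2832 / (232.3e-9)
= 6.2832 / 2.3230e-07
= 2.7048e+07 /m

2.7048e+07


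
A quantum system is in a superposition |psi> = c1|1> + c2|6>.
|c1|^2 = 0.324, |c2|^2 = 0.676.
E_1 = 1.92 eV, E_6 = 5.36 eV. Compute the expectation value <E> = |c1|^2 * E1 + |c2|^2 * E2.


<E> = |c1|^2 * E1 + |c2|^2 * E2
= 0.324 * 1.92 + 0.676 * 5.36
= 0.6221 + 3.6234
= 4.2454 eV

4.2454


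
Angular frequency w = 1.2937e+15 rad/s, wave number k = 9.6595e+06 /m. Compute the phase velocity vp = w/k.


vp = w / k
= 1.2937e+15 / 9.6595e+06
= 1.3393e+08 m/s

1.3393e+08


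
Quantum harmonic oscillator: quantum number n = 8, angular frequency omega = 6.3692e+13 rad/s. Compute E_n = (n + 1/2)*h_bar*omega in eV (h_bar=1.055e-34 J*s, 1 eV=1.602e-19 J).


E = (n + 1/2) * h_bar * omega
= (8 + 0.5) * 1.055e-34 * 6.3692e+13
= 8.5 * 6.7195e-21
= 5.7116e-20 J
= 0.3565 eV

0.3565


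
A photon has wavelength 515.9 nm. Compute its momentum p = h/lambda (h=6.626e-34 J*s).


p = h / lambda
= 6.626e-34 / (515.9e-9)
= 6.626e-34 / 5.1590e-07
= 1.2844e-27 kg*m/s

1.2844e-27


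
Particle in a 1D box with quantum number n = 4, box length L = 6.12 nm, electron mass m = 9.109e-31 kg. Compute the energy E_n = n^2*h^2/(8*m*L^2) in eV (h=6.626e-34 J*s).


E = n^2 * h^2 / (8 * m * L^2)
= 4^2 * (6.626e-34)^2 / (8 * 9.109e-31 * (6.12e-9)^2)
= 16 * 4.3904e-67 / (8 * 9.109e-31 * 3.7454e-17)
= 2.5737e-20 J
= 0.1607 eV

0.1607


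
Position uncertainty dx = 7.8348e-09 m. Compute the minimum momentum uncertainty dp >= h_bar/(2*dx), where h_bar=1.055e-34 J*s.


dp = h_bar / (2 * dx)
= 1.055e-34 / (2 * 7.8348e-09)
= 1.055e-34 / 1.5670e-08
= 6.7328e-27 kg*m/s

6.7328e-27


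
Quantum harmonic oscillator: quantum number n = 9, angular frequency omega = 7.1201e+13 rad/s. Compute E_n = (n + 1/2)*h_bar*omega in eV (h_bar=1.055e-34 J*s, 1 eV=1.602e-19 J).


E = (n + 1/2) * h_bar * omega
= (9 + 0.5) * 1.055e-34 * 7.1201e+13
= 9.5 * 7.5117e-21
= 7.1361e-20 J
= 0.4455 eV

0.4455


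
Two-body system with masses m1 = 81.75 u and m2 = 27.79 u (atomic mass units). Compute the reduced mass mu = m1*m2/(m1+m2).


mu = m1 * m2 / (m1 + m2)
= 81.75 * 27.79 / (81.75 + 27.79)
= 2271.8325 / 109.54
= 20.7398 u

20.7398


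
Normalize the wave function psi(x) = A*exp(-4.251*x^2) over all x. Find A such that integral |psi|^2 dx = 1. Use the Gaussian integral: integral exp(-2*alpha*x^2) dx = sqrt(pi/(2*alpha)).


integral |psi|^2 dx = A^2 * sqrt(pi/(2*alpha)) = 1
A^2 = sqrt(2*alpha/pi)
= sqrt(2 * 4.251 / pi)
= 1.645075
A = sqrt(1.645075)
= 1.2826

1.2826


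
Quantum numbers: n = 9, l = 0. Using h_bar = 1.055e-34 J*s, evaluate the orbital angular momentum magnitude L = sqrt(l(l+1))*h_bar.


L = sqrt(l*(l+1)) * h_bar
= sqrt(0 * 1) * 1.055e-34
= sqrt(0) * 1.055e-34
= 0.0 * 1.055e-34
= 0.0000e+00 J*s

0.0000e+00


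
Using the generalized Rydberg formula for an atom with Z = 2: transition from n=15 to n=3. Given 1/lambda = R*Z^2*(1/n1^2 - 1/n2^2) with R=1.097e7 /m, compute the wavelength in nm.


1/lambda = R * Z^2 * (1/n1^2 - 1/n2^2)
= 1.097e7 * 2^2 * (1/3^2 - 1/15^2)
= 1.097e7 * 4 * (0.111111 - 0.004444)
= 4.6805e+06 /m
lambda = 1 / 4.6805e+06
= 213.6509 nm

213.6509


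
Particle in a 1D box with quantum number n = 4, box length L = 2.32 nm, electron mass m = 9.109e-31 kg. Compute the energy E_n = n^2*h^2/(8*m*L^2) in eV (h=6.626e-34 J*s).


E = n^2 * h^2 / (8 * m * L^2)
= 4^2 * (6.626e-34)^2 / (8 * 9.109e-31 * (2.32e-9)^2)
= 16 * 4.3904e-67 / (8 * 9.109e-31 * 5.3824e-18)
= 1.7910e-19 J
= 1.118 eV

1.118


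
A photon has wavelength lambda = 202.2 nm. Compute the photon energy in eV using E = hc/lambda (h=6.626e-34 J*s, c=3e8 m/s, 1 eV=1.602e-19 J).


E = hc / lambda
= (6.626e-34)(3e8) / (202.2e-9)
= 1.9878e-25 / 2.0220e-07
= 9.8309e-19 J
Converting to eV: 9.8309e-19 / 1.602e-19
= 6.1366 eV

6.1366


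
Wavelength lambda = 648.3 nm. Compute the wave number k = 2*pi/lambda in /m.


k = 2 * pi / lambda
= 6.2832 / (648.3e-9)
= 6.2832 / 6.4830e-07
= 9.6918e+06 /m

9.6918e+06


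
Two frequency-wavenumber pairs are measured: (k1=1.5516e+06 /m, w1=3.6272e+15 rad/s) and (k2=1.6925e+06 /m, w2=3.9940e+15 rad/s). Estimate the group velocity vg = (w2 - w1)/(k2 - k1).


vg = (w2 - w1) / (k2 - k1)
= (3.9940e+15 - 3.6272e+15) / (1.6925e+06 - 1.5516e+06)
= 3.6680e+14 / 1.4090e+05
= 2.6033e+09 m/s

2.6033e+09


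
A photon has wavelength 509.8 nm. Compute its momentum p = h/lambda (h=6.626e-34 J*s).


p = h / lambda
= 6.626e-34 / (509.8e-9)
= 6.626e-34 / 5.0980e-07
= 1.2997e-27 kg*m/s

1.2997e-27


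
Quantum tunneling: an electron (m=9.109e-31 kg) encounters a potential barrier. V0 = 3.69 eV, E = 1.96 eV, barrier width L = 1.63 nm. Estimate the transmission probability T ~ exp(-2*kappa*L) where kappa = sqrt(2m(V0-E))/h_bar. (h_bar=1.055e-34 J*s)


V0 - E = 1.73 eV = 2.7715e-19 J
kappa = sqrt(2 * m * (V0-E)) / h_bar
= sqrt(2 * 9.109e-31 * 2.7715e-19) / 1.055e-34
= 6.7352e+09 /m
2*kappa*L = 2 * 6.7352e+09 * 1.63e-9
= 21.9568
T = exp(-21.9568) = 2.912503e-10

2.912503e-10


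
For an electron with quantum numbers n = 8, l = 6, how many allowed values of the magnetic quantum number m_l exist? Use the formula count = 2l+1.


m_l ranges from -l to +l in integer steps
So m_l goes from -6 to +6
Count = 2l + 1 = 2*6 + 1
= 13

13


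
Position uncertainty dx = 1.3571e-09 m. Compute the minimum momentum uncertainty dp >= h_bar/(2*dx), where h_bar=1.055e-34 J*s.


dp = h_bar / (2 * dx)
= 1.055e-34 / (2 * 1.3571e-09)
= 1.055e-34 / 2.7142e-09
= 3.8870e-26 kg*m/s

3.8870e-26


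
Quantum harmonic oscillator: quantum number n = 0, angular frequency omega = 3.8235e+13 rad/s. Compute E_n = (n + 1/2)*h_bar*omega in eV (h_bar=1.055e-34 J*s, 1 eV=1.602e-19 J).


E = (n + 1/2) * h_bar * omega
= (0 + 0.5) * 1.055e-34 * 3.8235e+13
= 0.5 * 4.0338e-21
= 2.0169e-21 J
= 0.0126 eV

0.0126


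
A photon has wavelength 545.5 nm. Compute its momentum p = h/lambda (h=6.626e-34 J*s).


p = h / lambda
= 6.626e-34 / (545.5e-9)
= 6.626e-34 / 5.4550e-07
= 1.2147e-27 kg*m/s

1.2147e-27


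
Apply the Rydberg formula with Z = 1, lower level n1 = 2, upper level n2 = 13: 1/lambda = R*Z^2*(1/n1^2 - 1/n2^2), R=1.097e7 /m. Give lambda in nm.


1/lambda = R * Z^2 * (1/n1^2 - 1/n2^2)
= 1.097e7 * 1^2 * (1/2^2 - 1/13^2)
= 1.097e7 * 1 * (0.25 - 0.005917)
= 2.6776e+06 /m
lambda = 1 / 2.6776e+06
= 373.4703 nm

373.4703


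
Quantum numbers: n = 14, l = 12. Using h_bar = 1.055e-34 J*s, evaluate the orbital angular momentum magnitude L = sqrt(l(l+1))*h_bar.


L = sqrt(l*(l+1)) * h_bar
= sqrt(12 * 13) * 1.055e-34
= sqrt(156) * 1.055e-34
= 12.49 * 1.055e-34
= 1.3177e-33 J*s

1.3177e-33


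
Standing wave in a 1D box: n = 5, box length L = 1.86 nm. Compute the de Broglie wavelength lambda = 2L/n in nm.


lambda = 2L / n
= 2 * 1.86 / 5
= 3.72 / 5
= 0.744 nm

0.744


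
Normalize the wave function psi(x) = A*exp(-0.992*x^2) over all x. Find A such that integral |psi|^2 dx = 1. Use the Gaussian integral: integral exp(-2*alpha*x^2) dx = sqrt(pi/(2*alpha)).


integral |psi|^2 dx = A^2 * sqrt(pi/(2*alpha)) = 1
A^2 = sqrt(2*alpha/pi)
= sqrt(2 * 0.992 / pi)
= 0.794687
A = sqrt(0.794687)
= 0.8915

0.8915
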